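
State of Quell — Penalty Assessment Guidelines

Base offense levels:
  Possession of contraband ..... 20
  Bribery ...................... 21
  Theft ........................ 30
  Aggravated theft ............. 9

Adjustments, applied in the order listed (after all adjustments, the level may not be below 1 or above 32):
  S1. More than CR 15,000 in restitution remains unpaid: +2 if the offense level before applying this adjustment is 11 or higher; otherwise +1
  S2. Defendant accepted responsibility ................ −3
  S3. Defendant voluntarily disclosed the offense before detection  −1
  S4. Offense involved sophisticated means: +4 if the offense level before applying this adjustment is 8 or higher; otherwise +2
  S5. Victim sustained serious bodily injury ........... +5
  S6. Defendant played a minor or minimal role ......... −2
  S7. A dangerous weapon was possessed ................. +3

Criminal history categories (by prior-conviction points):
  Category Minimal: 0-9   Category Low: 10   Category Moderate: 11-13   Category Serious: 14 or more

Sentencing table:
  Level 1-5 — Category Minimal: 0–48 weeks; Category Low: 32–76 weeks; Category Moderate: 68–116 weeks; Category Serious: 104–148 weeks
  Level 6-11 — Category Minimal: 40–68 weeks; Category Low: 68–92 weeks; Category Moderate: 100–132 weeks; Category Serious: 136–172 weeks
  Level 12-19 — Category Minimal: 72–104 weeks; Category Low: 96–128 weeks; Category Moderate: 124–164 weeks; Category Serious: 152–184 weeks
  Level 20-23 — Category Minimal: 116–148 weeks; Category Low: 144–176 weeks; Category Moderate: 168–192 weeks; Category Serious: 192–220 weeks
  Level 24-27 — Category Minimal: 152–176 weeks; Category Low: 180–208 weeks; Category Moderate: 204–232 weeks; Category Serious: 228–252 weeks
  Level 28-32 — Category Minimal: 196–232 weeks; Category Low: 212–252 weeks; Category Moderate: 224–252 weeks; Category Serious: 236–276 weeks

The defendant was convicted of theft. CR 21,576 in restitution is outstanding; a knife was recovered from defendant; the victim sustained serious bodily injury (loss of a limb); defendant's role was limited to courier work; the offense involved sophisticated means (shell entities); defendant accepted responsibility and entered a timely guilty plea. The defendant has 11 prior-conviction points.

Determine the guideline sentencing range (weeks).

224-252 weeks

Base offense level for theft: 30.
S1 applies (level before this adjustment is 30 ≥ 11, so +2): 30 + 2 = 32.
S2 applies: 32 − 3 = 29.
S3 does not apply.
S4 applies (level before this adjustment is 29 ≥ 8, so +4): 29 + 4 = 33.
S5 applies: 33 + 5 = 38.
S6 applies: 38 − 2 = 36.
S7 applies: 36 + 3 = 39.
Level 39 exceeds the maximum of 32; capped at 32.
Final offense level: 32.
Criminal history: 11 prior points → Category Moderate (11-13).
Level 32 falls in the 28-32 band.
Grid: Level 28-32 × Category Moderate = 224-252 weeks.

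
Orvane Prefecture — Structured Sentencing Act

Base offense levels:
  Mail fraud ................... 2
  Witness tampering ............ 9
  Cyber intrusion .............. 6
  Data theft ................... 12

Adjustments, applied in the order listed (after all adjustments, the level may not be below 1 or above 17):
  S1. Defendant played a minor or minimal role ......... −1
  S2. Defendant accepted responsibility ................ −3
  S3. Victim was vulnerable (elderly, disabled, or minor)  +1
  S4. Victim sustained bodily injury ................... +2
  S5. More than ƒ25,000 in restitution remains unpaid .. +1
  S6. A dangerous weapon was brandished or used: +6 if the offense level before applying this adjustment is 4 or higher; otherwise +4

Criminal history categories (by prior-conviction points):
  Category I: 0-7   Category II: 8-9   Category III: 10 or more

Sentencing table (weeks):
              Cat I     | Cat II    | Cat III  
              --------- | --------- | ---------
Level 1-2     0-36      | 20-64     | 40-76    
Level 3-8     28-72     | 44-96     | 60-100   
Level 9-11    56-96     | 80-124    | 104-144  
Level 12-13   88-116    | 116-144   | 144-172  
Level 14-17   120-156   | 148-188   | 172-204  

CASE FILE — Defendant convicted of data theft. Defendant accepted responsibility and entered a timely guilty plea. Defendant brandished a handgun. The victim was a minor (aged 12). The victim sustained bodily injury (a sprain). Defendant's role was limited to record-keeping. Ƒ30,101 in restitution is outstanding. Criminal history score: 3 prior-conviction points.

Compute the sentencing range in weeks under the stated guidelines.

Base offense level for data theft: 12.
S1 applies: 12 − 1 = 11.
S2 applies: 11 − 3 = 8.
S3 applies: 8 + 1 = 9.
S4 applies: 9 + 2 = 11.
S5 applies: 11 + 1 = 12.
S6 applies (level before this adjustment is 12 ≥ 4, so +6): 12 + 6 = 18.
Level 18 exceeds the maximum of 17; capped at 17.
Final offense level: 17.
Criminal history: 3 prior points → Category I (0-7).
Level 17 falls in the 14-17 band.
Grid: Level 14-17 × Category I = 120-156 weeks.

120-156 weeks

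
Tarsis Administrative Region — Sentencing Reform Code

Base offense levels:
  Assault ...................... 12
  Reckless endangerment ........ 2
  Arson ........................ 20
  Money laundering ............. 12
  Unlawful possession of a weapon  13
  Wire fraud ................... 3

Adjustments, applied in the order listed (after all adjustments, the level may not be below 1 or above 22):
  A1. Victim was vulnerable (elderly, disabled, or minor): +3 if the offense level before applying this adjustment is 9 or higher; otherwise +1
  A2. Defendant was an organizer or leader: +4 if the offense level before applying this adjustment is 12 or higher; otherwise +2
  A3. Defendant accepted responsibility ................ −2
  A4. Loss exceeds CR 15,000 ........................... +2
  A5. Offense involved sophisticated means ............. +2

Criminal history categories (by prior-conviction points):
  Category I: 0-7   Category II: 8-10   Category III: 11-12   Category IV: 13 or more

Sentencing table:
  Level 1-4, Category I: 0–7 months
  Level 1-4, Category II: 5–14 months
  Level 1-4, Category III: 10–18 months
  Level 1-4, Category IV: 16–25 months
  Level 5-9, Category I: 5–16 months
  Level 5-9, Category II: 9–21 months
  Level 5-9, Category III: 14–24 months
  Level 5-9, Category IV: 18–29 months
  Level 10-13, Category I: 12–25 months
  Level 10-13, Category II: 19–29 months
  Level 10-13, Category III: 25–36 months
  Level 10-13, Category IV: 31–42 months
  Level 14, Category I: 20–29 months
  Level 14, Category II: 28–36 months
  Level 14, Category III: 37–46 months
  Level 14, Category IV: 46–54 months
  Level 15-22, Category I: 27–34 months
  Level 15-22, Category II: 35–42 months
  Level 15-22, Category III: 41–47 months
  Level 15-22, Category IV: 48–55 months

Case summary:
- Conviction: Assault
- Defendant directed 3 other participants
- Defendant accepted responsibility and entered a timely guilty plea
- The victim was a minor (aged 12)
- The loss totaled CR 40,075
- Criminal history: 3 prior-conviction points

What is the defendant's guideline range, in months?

Base offense level for assault: 12.
A1 applies (level before this adjustment is 12 ≥ 9, so +3): 12 + 3 = 15.
A2 applies (level before this adjustment is 15 ≥ 12, so +4): 15 + 4 = 19.
A3 applies: 19 − 2 = 17.
A4 applies: 17 + 2 = 19.
A5 does not apply.
Final offense level: 19.
Criminal history: 3 prior points → Category I (0-7).
Level 19 falls in the 15-22 band.
Grid: Level 15-22 × Category I = 27-34 months.

27-34 months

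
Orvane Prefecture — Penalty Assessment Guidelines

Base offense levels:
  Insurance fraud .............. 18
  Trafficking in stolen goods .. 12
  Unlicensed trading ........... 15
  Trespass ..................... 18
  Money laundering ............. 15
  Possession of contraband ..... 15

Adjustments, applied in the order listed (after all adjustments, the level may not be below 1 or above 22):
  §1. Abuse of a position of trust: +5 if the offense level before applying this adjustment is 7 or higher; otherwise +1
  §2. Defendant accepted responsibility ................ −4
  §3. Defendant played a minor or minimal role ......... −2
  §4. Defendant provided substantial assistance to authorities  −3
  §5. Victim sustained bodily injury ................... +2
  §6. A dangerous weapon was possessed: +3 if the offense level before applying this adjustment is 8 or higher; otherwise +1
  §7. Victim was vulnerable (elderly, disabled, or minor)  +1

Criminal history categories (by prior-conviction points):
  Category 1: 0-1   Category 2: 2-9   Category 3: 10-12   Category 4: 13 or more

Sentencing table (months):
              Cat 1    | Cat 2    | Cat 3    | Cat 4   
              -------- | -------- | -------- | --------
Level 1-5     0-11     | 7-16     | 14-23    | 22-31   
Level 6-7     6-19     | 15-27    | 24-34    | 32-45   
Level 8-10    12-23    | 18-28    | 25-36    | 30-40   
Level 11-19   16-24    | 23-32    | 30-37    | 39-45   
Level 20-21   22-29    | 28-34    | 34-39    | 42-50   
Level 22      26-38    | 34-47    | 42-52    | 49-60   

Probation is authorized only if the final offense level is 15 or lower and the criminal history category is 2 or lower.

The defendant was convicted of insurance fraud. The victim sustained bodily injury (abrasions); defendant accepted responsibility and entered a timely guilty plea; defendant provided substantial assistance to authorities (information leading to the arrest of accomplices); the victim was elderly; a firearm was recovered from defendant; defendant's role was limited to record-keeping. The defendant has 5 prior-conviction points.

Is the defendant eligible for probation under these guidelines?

Yes

Base offense level for insurance fraud: 18.
§2 applies: 18 − 4 = 14.
§3 applies: 14 − 2 = 12.
§4 applies: 12 − 3 = 9.
§5 applies: 9 + 2 = 11.
§6 applies (level before this adjustment is 11 ≥ 8, so +3): 11 + 3 = 14.
§7 applies: 14 + 1 = 15.
Final offense level: 15.
Criminal history: 5 prior points → Category 2 (2-9).
Level 15 falls in the 11-19 band.
Grid: Level 11-19 × Category 2 = 23-32 months.
Probation check: level 15 ≤ 15 and category 2 ≤ 2 → eligible.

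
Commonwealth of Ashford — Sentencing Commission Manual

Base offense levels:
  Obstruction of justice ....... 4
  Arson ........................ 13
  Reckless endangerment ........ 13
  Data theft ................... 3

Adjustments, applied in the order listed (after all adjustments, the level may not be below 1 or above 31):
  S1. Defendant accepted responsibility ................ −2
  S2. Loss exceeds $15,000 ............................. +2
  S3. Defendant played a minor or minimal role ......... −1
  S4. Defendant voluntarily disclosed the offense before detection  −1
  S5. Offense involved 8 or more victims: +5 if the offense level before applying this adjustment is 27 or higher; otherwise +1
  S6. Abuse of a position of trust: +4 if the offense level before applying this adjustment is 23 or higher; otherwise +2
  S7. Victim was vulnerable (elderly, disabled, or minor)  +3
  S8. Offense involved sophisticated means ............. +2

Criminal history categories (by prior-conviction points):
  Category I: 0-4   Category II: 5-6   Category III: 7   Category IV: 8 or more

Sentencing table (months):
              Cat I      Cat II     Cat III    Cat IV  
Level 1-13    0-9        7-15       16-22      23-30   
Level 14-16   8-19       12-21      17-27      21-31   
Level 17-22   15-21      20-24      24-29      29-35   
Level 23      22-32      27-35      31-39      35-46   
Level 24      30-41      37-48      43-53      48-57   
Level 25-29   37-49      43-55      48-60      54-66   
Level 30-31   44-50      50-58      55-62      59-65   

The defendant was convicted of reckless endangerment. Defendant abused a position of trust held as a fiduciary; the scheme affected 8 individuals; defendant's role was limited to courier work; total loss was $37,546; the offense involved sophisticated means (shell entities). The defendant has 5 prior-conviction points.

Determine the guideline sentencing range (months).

20-24 months

Base offense level for reckless endangerment: 13.
S1 does not apply.
S2 applies: 13 + 2 = 15.
S3 applies: 15 − 1 = 14.
S4 does not apply.
S5 applies (level before this adjustment is 14 < 27, so +1): 14 + 1 = 15.
S6 applies (level before this adjustment is 15 < 23, so +2): 15 + 2 = 17.
S7 does not apply.
S8 applies: 17 + 2 = 19.
Final offense level: 19.
Criminal history: 5 prior points → Category II (5-6).
Level 19 falls in the 17-22 band.
Grid: Level 17-22 × Category II = 20-24 months.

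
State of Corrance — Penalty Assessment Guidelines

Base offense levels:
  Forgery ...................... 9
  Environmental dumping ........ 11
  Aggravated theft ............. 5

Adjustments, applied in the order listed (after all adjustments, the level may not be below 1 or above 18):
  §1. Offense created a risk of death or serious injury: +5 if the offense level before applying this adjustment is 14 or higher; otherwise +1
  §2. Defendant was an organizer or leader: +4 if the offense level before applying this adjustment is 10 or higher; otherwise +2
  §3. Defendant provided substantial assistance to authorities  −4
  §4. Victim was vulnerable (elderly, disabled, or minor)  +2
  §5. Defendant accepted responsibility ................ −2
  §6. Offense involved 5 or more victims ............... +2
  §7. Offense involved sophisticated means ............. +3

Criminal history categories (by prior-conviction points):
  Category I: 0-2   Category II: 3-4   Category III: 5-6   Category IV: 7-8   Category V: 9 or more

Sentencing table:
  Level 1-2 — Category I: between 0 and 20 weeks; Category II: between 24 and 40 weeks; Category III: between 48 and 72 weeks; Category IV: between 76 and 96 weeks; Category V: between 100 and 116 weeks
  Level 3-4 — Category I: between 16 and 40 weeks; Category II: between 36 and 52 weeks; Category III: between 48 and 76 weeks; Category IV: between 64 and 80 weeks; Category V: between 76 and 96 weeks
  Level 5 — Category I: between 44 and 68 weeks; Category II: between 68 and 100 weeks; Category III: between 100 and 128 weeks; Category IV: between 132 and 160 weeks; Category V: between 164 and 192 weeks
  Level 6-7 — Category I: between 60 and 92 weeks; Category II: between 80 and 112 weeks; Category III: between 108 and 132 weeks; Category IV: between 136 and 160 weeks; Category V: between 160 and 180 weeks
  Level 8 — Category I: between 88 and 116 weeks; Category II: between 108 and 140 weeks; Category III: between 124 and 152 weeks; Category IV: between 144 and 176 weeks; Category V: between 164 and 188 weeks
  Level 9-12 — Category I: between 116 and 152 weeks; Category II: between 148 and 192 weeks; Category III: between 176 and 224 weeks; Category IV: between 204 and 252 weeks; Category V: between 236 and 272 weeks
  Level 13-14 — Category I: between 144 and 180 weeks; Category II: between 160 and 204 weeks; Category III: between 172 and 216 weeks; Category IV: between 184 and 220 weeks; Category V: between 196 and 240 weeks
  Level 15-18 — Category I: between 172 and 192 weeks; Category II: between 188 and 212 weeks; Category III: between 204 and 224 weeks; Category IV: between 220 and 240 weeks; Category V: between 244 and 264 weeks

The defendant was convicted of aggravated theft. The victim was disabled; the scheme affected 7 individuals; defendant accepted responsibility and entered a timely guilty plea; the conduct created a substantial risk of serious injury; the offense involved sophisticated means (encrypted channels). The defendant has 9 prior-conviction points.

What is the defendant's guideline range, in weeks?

Base offense level for aggravated theft: 5.
§1 applies (level before this adjustment is 5 < 14, so +1): 5 + 1 = 6.
§2 does not apply.
§4 applies: 6 + 2 = 8.
§5 applies: 8 − 2 = 6.
§6 applies: 6 + 2 = 8.
§7 applies: 8 + 3 = 11.
Final offense level: 11.
Criminal history: 9 prior points → Category V (9+).
Level 11 falls in the 9-12 band.
Grid: Level 9-12 × Category V = 236-272 weeks.

236-272 weeks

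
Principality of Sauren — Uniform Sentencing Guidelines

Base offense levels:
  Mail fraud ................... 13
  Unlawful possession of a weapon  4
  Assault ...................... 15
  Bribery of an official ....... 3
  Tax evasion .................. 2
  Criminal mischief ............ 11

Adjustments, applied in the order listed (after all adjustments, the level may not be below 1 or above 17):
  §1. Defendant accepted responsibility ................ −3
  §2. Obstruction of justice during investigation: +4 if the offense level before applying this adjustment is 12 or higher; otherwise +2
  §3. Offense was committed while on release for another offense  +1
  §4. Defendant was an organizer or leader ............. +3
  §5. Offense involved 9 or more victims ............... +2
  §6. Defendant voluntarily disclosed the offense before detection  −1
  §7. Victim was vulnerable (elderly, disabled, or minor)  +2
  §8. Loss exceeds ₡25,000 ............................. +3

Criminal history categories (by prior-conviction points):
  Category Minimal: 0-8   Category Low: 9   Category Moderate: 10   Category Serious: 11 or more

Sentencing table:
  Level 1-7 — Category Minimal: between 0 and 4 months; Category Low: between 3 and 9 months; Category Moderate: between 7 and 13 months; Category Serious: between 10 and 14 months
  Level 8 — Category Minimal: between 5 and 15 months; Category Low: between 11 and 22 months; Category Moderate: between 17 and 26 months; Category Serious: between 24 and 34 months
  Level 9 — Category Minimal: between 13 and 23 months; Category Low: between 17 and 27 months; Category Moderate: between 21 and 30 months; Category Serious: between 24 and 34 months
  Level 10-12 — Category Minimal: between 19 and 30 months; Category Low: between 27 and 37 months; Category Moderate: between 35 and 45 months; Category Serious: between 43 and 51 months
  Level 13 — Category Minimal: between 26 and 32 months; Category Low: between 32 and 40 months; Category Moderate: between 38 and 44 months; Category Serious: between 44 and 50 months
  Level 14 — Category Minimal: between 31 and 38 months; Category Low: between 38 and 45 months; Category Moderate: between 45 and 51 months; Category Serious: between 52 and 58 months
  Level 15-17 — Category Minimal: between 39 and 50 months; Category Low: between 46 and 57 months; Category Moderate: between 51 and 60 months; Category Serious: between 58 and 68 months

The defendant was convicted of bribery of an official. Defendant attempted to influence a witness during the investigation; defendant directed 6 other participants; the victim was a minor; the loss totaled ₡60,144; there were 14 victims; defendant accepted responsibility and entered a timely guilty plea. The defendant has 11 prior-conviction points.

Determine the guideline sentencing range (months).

Base offense level for bribery of an official: 3.
§1 applies: 3 − 3 = 0.
§2 applies (level before this adjustment is 0 < 12, so +2): 0 + 2 = 2.
§4 applies: 2 + 3 = 5.
§5 applies: 5 + 2 = 7.
§7 applies: 7 + 2 = 9.
§8 applies: 9 + 3 = 12.
Final offense level: 12.
Criminal history: 11 prior points → Category Serious (11+).
Level 12 falls in the 10-12 band.
Grid: Level 10-12 × Category Serious = 43-51 months.

43-51 months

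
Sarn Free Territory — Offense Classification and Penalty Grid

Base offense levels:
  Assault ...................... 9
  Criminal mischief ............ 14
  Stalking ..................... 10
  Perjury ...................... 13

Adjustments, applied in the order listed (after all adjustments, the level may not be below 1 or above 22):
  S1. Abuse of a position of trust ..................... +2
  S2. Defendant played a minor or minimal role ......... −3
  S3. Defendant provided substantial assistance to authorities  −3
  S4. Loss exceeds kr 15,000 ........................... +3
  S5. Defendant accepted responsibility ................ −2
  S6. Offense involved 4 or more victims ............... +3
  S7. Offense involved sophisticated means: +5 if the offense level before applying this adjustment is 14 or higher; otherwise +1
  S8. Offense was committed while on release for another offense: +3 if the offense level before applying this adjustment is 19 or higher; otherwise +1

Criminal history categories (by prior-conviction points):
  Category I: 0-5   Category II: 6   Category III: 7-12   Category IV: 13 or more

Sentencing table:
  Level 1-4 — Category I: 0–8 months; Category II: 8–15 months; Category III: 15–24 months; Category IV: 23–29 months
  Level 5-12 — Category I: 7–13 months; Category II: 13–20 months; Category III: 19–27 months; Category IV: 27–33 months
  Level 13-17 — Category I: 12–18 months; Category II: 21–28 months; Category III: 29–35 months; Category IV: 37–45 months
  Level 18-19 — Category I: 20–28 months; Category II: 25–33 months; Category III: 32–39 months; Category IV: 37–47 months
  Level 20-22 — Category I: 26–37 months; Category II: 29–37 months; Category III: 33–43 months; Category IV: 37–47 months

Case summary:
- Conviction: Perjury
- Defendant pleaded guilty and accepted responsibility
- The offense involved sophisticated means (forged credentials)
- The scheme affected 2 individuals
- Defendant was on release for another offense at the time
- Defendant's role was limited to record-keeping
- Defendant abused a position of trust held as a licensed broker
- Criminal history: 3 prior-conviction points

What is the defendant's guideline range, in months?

7-13 months

Base offense level for perjury: 13.
S1 applies: 13 + 2 = 15.
S2 applies: 15 − 3 = 12.
S4 does not apply.
S5 applies: 12 − 2 = 10.
S7 applies (level before this adjustment is 10 < 14, so +1): 10 + 1 = 11.
S8 applies (level before this adjustment is 11 < 19, so +1): 11 + 1 = 12.
Final offense level: 12.
Criminal history: 3 prior points → Category I (0-5).
Level 12 falls in the 5-12 band.
Grid: Level 5-12 × Category I = 7-13 months.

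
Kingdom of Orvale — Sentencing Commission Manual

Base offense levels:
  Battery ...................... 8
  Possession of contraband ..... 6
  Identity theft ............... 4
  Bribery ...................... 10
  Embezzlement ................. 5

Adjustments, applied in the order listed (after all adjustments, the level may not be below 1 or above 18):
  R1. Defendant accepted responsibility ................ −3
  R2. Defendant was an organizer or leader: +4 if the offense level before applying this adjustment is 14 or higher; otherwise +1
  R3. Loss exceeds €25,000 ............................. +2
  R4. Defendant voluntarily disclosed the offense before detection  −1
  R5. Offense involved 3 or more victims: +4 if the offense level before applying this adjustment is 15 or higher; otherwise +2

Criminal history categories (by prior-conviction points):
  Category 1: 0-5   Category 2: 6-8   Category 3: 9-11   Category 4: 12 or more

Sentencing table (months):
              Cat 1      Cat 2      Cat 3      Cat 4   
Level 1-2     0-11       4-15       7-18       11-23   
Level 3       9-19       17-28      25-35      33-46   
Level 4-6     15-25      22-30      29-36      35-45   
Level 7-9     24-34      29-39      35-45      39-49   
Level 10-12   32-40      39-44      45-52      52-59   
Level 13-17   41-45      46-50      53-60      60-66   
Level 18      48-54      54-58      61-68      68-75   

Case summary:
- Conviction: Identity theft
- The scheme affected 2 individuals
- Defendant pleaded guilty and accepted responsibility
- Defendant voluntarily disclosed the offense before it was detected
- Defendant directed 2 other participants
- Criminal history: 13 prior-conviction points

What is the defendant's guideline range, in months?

Base offense level for identity theft: 4.
R1 applies: 4 − 3 = 1.
R2 applies (level before this adjustment is 1 < 14, so +1): 1 + 1 = 2.
R4 applies: 2 − 1 = 1.
R5 does not apply.
Final offense level: 1.
Criminal history: 13 prior points → Category 4 (12+).
Level 1 falls in the 1-2 band.
Grid: Level 1-2 × Category 4 = 11-23 months.

11-23 months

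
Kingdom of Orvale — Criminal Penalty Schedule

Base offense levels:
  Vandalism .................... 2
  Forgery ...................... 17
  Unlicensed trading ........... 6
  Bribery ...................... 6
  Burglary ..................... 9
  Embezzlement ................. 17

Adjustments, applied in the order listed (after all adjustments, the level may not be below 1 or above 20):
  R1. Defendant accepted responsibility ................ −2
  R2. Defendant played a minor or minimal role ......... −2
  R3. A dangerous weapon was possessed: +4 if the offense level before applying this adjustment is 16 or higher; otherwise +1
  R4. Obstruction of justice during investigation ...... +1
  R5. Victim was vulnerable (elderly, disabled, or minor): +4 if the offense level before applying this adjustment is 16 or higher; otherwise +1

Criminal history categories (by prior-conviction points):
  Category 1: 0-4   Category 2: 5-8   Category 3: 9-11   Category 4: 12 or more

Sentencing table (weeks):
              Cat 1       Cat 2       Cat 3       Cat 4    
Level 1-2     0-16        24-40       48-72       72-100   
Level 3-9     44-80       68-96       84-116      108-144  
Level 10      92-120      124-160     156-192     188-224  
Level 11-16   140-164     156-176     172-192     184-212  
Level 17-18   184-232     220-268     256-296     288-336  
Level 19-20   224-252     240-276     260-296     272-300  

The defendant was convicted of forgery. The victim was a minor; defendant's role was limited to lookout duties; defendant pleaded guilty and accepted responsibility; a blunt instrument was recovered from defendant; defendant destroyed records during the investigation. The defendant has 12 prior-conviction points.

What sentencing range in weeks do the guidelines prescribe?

Base offense level for forgery: 17.
R1 applies: 17 − 2 = 15.
R2 applies: 15 − 2 = 13.
R3 applies (level before this adjustment is 13 < 16, so +1): 13 + 1 = 14.
R4 applies: 14 + 1 = 15.
R5 applies (level before this adjustment is 15 < 16, so +1): 15 + 1 = 16.
Final offense level: 16.
Criminal history: 12 prior points → Category 4 (12+).
Level 16 falls in the 11-16 band.
Grid: Level 11-16 × Category 4 = 184-212 weeks.

184-212 weeks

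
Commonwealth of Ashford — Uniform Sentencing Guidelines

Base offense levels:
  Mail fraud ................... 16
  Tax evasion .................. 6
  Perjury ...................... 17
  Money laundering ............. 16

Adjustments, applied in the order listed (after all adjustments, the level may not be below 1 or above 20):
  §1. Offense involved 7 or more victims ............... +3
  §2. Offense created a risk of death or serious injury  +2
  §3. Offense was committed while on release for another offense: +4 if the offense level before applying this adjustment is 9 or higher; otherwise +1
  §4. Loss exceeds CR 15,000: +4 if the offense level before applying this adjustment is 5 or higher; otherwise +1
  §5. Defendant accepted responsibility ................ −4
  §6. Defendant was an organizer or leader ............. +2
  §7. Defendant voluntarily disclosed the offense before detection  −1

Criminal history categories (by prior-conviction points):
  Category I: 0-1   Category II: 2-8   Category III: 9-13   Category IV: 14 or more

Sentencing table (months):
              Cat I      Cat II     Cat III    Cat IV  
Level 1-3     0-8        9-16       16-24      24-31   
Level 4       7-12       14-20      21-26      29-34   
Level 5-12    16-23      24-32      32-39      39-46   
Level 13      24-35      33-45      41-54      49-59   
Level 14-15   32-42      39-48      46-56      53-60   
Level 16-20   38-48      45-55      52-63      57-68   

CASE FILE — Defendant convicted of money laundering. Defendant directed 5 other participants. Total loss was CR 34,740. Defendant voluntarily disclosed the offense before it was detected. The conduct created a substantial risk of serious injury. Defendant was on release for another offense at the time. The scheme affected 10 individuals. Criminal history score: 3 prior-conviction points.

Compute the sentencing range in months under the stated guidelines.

Base offense level for money laundering: 16.
§1 applies: 16 + 3 = 19.
§2 applies: 19 + 2 = 21.
§3 applies (level before this adjustment is 21 ≥ 9, so +4): 21 + 4 = 25.
§4 applies (level before this adjustment is 25 ≥ 5, so +4): 25 + 4 = 29.
§5 does not apply.
§6 applies: 29 + 2 = 31.
§7 applies: 31 − 1 = 30.
Level 30 exceeds the maximum of 20; capped at 20.
Final offense level: 20.
Criminal history: 3 prior points → Category II (2-8).
Level 20 falls in the 16-20 band.
Grid: Level 16-20 × Category II = 45-55 months.

45-55 months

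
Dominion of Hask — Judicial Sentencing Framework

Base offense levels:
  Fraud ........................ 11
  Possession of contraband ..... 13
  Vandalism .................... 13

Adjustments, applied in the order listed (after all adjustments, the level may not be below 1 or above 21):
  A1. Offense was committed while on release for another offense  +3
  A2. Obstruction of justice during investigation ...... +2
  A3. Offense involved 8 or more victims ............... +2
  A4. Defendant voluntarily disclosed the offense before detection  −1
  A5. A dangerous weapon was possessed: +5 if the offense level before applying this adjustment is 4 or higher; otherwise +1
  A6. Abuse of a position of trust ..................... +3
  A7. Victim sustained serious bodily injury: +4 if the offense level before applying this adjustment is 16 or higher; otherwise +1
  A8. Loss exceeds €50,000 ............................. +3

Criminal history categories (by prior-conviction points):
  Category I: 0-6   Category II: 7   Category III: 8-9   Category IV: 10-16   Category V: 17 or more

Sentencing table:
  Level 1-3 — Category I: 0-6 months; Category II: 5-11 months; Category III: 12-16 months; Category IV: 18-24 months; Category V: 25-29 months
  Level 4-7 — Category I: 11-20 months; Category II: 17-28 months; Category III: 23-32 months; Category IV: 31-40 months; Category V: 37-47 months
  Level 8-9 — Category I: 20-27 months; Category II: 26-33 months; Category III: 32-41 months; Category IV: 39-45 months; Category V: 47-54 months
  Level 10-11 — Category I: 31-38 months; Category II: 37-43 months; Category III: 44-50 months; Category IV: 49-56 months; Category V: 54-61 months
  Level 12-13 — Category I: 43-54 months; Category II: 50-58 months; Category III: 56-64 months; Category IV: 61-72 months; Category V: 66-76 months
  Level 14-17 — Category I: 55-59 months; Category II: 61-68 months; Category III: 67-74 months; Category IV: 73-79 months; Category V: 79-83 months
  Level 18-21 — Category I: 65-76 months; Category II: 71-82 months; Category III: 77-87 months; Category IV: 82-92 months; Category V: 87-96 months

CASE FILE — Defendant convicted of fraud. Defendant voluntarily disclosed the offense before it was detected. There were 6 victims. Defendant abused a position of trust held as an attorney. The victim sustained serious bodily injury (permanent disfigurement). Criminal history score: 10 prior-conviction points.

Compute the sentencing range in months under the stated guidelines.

73-79 months

Base offense level for fraud: 11.
A1 does not apply.
A4 applies: 11 − 1 = 10.
A5 does not apply.
A6 applies: 10 + 3 = 13.
A7 applies (level before this adjustment is 13 < 16, so +1): 13 + 1 = 14.
Final offense level: 14.
Criminal history: 10 prior points → Category IV (10-16).
Level 14 falls in the 14-17 band.
Grid: Level 14-17 × Category IV = 73-79 months.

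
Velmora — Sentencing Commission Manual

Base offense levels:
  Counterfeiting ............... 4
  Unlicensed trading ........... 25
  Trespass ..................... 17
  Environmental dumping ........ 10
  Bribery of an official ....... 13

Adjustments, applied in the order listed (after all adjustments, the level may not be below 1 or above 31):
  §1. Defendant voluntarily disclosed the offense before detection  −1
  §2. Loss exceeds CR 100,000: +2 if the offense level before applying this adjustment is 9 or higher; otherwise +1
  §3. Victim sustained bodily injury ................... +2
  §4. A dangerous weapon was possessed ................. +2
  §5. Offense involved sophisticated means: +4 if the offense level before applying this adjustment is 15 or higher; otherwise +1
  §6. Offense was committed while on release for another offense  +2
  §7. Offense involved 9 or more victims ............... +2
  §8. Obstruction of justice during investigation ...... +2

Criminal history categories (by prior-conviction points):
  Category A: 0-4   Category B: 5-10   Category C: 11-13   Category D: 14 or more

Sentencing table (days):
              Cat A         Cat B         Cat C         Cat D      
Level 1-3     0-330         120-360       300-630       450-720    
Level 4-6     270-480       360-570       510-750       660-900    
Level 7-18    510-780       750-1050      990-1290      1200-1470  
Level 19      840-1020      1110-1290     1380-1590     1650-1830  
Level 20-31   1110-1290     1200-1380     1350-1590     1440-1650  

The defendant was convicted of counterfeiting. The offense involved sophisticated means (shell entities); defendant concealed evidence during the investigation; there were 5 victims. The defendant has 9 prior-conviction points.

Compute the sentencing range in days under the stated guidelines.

Base offense level for counterfeiting: 4.
§2 does not apply.
§3 does not apply.
§4 does not apply.
§5 applies (level before this adjustment is 4 < 15, so +1): 4 + 1 = 5.
§7 does not apply.
§8 applies: 5 + 2 = 7.
Final offense level: 7.
Criminal history: 9 prior points → Category B (5-10).
Level 7 falls in the 7-18 band.
Grid: Level 7-18 × Category B = 750-1050 days.

750-1050 days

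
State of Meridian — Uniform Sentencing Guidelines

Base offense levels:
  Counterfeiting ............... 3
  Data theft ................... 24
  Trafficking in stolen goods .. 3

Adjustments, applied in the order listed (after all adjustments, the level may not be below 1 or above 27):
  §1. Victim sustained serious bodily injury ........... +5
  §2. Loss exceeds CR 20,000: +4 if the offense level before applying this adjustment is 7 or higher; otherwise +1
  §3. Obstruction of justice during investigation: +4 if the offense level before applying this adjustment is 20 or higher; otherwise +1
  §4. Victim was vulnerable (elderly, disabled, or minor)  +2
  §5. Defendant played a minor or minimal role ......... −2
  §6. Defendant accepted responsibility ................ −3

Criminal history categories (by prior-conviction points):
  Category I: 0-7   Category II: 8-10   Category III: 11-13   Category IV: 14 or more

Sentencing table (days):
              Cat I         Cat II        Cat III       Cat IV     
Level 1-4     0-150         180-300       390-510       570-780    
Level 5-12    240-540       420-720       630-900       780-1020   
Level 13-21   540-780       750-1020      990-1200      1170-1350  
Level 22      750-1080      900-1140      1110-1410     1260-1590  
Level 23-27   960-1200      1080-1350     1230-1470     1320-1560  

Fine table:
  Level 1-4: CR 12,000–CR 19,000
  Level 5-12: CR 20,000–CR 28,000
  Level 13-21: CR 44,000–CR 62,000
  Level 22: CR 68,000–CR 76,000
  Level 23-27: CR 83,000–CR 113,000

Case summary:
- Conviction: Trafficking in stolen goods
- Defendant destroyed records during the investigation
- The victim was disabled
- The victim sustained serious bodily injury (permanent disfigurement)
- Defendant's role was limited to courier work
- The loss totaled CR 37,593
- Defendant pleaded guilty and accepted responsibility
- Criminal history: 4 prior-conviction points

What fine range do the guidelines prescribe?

Base offense level for trafficking in stolen goods: 3.
§1 applies: 3 + 5 = 8.
§2 applies (level before this adjustment is 8 ≥ 7, so +4): 8 + 4 = 12.
§3 applies (level before this adjustment is 12 < 20, so +1): 12 + 1 = 13.
§4 applies: 13 + 2 = 15.
§5 applies: 15 − 2 = 13.
§6 applies: 13 − 3 = 10.
Final offense level: 10.
Level 10 falls in the 5-12 band.
Fine table: Level 5-12 → CR 20,000–CR 28,000.

CR 20,000–CR 28,000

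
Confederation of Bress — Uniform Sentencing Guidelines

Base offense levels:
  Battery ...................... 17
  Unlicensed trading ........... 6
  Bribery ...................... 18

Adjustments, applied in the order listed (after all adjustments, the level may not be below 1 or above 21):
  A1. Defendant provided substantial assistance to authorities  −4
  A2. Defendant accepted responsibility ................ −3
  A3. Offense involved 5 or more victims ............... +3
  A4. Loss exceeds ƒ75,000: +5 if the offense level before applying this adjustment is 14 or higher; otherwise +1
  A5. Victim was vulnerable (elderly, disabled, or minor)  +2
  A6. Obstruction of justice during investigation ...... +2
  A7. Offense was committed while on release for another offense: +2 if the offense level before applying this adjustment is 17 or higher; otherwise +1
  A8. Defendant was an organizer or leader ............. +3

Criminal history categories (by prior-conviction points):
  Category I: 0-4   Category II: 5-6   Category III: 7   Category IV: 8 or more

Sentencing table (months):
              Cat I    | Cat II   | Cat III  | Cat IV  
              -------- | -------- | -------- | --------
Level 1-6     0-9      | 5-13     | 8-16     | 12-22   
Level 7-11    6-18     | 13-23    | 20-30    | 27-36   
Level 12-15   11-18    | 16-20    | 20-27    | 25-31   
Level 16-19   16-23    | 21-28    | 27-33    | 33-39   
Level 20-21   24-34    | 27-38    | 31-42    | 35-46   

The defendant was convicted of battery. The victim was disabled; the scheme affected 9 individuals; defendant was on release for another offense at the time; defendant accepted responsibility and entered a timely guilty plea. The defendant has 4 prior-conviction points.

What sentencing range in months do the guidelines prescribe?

24-34 months

Base offense level for battery: 17.
A2 applies: 17 − 3 = 14.
A3 applies: 14 + 3 = 17.
A4 does not apply.
A5 applies: 17 + 2 = 19.
A7 applies (level before this adjustment is 19 ≥ 17, so +2): 19 + 2 = 21.
Final offense level: 21.
Criminal history: 4 prior points → Category I (0-4).
Level 21 falls in the 20-21 band.
Grid: Level 20-21 × Category I = 24-34 months.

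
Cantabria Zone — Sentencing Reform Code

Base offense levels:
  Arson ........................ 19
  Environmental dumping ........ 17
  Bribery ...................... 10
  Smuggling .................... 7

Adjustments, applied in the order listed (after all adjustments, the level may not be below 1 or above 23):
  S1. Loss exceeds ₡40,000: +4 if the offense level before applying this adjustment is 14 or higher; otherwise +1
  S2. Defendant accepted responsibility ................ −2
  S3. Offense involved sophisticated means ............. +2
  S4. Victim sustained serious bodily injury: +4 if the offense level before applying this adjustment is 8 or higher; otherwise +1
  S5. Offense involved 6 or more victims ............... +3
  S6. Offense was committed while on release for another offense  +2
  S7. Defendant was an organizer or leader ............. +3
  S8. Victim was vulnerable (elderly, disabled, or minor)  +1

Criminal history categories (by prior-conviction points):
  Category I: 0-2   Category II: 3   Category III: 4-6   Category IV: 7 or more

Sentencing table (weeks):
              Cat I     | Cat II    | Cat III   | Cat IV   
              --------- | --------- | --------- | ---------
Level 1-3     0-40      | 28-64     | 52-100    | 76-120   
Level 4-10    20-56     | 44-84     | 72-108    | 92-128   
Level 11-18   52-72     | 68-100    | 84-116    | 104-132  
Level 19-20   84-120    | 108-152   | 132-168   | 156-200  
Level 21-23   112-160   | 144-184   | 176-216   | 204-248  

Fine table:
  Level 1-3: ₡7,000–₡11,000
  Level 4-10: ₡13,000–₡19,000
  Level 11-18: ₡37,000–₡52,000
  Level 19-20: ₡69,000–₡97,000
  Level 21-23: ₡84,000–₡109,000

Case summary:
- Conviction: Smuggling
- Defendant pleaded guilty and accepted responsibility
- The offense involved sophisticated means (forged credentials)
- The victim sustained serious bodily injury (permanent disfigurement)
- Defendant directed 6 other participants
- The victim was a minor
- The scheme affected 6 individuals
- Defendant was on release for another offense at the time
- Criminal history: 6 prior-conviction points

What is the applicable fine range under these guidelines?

₡37,000–₡52,000

Base offense level for smuggling: 7.
S2 applies: 7 − 2 = 5.
S3 applies: 5 + 2 = 7.
S4 applies (level before this adjustment is 7 < 8, so +1): 7 + 1 = 8.
S5 applies: 8 + 3 = 11.
S6 applies: 11 + 2 = 13.
S7 applies: 13 + 3 = 16.
S8 applies: 16 + 1 = 17.
Final offense level: 17.
Level 17 falls in the 11-18 band.
Fine table: Level 11-18 → ₡37,000–₡52,000.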